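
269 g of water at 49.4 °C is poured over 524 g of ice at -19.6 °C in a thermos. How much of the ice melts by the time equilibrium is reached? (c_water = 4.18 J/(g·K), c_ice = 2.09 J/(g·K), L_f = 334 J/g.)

Heat available from the water dropping to 0 °C: 269×4.18×49.4 = 55546 J.
Warming the ice to 0 °C takes 524×2.09×19.6 = 21465 J, leaving 34081 J for melting.
To melt every bit of ice: 524×334 = 175016 J.
34081 J < 175016 J, so only part of the ice melts and the system sits at 0 °C.
Mass melted = 34081/334 ≈ 102 g.

m_melted ≈ 102 g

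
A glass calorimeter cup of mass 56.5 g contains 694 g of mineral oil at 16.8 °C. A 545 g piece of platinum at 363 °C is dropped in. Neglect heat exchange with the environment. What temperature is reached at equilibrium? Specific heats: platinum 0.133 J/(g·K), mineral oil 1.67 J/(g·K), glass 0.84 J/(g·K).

T_f ≈ 36.4 °C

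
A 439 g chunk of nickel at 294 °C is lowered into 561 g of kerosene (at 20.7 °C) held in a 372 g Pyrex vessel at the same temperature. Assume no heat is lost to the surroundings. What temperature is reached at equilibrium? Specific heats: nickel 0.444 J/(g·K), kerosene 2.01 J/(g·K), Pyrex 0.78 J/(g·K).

T_f ≈ 53.7 °C

Conservation of energy gives ΣQ = 0:
439×0.444×(T − 294) + 561×2.01×(T − 20.7) + 372×0.78×(T − 20.7) = 0
194.92(T − 294) + 1127.6(T − 20.7) + 290.16(T − 20.7) = 0
(194.92 + 1127.6 + 290.16) T = 194.92×294 + 1127.6×20.7 + 290.16×20.7
T ≈ 53.73 °C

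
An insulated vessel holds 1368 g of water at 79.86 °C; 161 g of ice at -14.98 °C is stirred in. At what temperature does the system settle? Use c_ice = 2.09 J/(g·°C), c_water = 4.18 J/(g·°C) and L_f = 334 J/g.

T_f ≈ 62.2 °C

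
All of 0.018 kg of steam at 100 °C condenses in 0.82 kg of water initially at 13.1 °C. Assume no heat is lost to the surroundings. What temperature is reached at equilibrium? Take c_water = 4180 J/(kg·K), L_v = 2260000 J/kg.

T_f ≈ 26.6 °C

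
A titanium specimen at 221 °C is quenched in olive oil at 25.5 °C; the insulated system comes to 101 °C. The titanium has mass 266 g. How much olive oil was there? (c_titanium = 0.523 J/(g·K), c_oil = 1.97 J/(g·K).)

m ≈ 112 g

Heat lost by the titanium = heat gained by the oil:
266·0.523·(221 − 101) = m·1.97·(101 − 25.5)
148.73 m = 16694  ⇒  m ≈ 112.2 g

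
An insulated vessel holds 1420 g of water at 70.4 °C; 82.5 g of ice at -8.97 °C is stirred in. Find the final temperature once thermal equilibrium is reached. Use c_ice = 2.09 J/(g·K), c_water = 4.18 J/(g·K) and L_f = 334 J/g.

T_f ≈ 61.9 °C

Taking heat into each body as positive, Σ m c ΔT = 0:
warm ice to 0 °C: 82.5×2.09×(0 − (-8.97)) = 1546.7; melt ice: 82.5×334 = 27555; meltwater 0→T: 82.5×4.18×T = 344.85 T; water: 5935.6(T − 70.4)
6280.4 T = 417866 − 29102 = 388765
T ≈ 61.90 °C (positive, so assuming full melt was valid).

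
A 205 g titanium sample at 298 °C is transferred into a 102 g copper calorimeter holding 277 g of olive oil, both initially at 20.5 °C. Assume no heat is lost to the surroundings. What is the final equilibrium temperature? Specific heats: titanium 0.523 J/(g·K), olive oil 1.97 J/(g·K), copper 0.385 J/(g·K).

With ΣQ=0 the equilibrium temperature is the m·c-weighted mean:
T_f = (107.22*298 + 545.69*20.5 + 39.27*20.5) / (107.22 + 545.69 + 39.27)
    = 43942 / 692.17 ≈ 63.48 °C

T_f ≈ 63.5 °C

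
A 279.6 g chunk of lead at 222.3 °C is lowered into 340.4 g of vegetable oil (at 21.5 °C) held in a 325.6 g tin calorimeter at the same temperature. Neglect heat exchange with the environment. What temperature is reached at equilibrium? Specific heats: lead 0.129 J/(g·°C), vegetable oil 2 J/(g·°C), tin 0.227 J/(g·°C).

T_f = Σ m_i c_i T_i / Σ m_i c_i:
T_f = (36.07·222.3 + 680.8·21.5 + 73.91·21.5) / (36.07 + 680.8 + 73.91)
    = 24244 / 790.78 ≈ 30.66 °C

T_f ≈ 30.7 °C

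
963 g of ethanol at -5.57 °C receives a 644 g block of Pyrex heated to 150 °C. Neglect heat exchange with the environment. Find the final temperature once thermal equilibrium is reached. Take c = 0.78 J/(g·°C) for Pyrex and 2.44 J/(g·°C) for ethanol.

Energy conservation, ΣQ = 0:
644·0.78·(T − 150) + 963·2.44·(T − (-5.57)) = 0
502.32(T − 150) + 2349.7(T − (-5.57)) = 0
(502.32 + 2349.7) T = 502.32·150 + 2349.7·(-5.57)
T = 62260 / 2852 = 21.8 °C

T_f ≈ 21.8 °C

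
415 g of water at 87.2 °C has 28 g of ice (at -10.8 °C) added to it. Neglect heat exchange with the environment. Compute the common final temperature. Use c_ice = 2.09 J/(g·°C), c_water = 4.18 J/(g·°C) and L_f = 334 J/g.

T_f ≈ 76.3 °C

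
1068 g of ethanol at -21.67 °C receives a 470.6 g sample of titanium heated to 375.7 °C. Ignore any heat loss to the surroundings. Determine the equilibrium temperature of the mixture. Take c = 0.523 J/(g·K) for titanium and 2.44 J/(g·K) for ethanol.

T_f ≈ 12.6 °C

Energy conservation, ΣQ = 0:
470.6*0.523*(T − 375.7) + 1068*2.44*(T − (-21.67)) = 0
2852 T = 35998
T = 35998/2852 ≈ 12.62 °C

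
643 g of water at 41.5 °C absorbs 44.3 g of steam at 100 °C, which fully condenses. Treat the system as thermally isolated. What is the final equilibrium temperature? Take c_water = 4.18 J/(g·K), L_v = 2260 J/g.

Heat gained plus heat lost sum to zero:
latent heat released on condensation: 44.3·2260 = 100118
  condensed water 100 °C→T: 185.17(T − 100)
  original water: 2687.7(T − 41.5)
2872.9 T = 100118 + 18517 + 111541 = 230177
T ≈ 80.12 °C, under the boiling point, so the assumption holds.

T_f ≈ 80.1 °C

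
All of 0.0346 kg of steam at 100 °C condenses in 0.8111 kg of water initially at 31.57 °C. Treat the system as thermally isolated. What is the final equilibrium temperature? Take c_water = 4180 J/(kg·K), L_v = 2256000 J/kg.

T_f ≈ 56.5 °C

Heat gained plus heat lost sum to zero:
condense steam: −0.0346×2256000 = −78058; condensed water 100 °C→T: 144.63(T − 100); original water: 3390.4(T − 31.57)
3535 T = 78058 + 14463 + 107035 = 199555
T ≈ 56.45 °C — below 100 °C, confirming all the steam condensed.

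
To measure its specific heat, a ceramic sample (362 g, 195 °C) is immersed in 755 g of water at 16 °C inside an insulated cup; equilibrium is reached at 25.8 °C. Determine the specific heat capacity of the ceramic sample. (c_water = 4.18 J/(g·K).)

m_s c (T_s − T_f) = m_water c_water (T_f − T_0):
362·c·(195 − 25.8) = 755·4.18·(25.8 − 16)
61250 c = 30928  ⇒  c ≈ 0.5049 J/(g·K)

c ≈ 0.505 J/(g·K)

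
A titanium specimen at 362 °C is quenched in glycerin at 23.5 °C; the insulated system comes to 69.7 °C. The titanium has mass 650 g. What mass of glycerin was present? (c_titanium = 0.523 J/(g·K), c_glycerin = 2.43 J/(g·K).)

Heat lost by the titanium = heat gained by the glycerin:
650·0.523·(362 − 69.7) = m·2.43·(69.7 − 23.5)
112.27 m = 99367  ⇒  m ≈ 885.1 g

m ≈ 885 g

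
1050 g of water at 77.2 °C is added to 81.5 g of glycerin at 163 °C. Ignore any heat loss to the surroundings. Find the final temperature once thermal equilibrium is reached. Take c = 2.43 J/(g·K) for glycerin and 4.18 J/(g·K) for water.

Setting the total heat transfer to zero:
81.5·2.43·(T − 163) + 1050·4.18·(T − 77.2) = 0
(198.05 + 4389) T = 198.05·163 + 4389·77.2
T ≈ 80.90 °C

T_f ≈ 80.9 °C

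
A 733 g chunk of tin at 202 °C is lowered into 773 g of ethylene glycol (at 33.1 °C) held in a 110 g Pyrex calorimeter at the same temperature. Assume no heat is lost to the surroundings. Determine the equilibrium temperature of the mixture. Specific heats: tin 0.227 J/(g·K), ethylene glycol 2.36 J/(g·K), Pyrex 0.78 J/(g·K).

T_f ≈ 46.6 °C

T_f is the heat-capacity-weighted average of the initial temperatures:
T_f = (166.39×202 + 1824.3×33.1 + 85.8×33.1) / (166.39 + 1824.3 + 85.8)
    = 96835 / 2076.5 ≈ 46.63 °C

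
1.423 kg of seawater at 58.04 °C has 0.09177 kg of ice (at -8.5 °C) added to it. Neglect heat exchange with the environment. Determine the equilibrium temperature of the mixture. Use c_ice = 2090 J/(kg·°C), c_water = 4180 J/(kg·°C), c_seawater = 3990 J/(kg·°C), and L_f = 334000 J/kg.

Heat gained plus heat lost sum to zero:
warm ice to 0 °C: 0.09177·2090·(0 − (-8.5)) = 1630.3
  melt ice: 0.09177·334000 = 30651
  warm the meltwater: 383.6 T
  seawater cools: 1.423·3990·(T − 58.04) = 5677.8(T − 58.04)
6061.4 T = 329538 − 32281 = 297256
T ≈ 49.04 °C (positive, so assuming full melt was valid).

T_f ≈ 49.0 °C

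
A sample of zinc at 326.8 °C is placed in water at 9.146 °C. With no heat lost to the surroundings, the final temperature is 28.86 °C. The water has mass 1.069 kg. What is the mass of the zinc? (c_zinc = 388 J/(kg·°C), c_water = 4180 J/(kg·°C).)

m ≈ 0.762 kg

Let T be the final temperature. ΣQ_i = 0:
m·388·(28.86 − 326.8) + 1.069·4180·(28.86 − 9.146) = 0
-115601 m = -88090
m = -88090/-115601 ≈ 0.762 kg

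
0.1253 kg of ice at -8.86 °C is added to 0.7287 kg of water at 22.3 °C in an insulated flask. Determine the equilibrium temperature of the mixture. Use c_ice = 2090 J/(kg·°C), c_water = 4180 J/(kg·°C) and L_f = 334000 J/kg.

Energy balance with sensible and latent terms:
ice -8.86→0 °C: 0.1253×2090×8.86 = 2320.2
  fusion: m_ice L_f = 0.1253×334000 = 41850
  warm the meltwater: 523.75 T
  water cools: 0.7287×4180×(T − 22.3) = 3046(T − 22.3)
3569.7 T = 67925 − 44170 = 23755
T ≈ 6.65 °C — above 0 °C, consistent with complete melting.

T_f ≈ 6.7 °C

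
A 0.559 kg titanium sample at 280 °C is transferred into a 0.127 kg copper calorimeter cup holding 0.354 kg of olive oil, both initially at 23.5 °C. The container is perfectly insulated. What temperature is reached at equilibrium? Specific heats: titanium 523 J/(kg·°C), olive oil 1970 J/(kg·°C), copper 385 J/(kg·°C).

T_f ≈ 95.7 °C

Energy conservation, ΣQ = 0:
0.559*523*(T − 280) + 0.354*1970*(T − 23.5) + 0.127*385*(T − 23.5) = 0
(292.36 + 697.38 + 48.9) T = 292.36*280 + 697.38*23.5 + 48.9*23.5
T = 99397/1038.6 ≈ 95.70 °C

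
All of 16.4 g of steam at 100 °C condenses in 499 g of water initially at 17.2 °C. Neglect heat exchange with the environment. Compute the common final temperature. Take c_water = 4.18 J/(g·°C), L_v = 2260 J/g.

Taking heat into each body as positive, Σ m c ΔT = 0:
condense steam: −16.4·2260 = −37064; condensed water 100 °C→T: 68.55(T − 100); water warms: 499·4.18·(T − 17.2) = 2085.8(T − 17.2)
2154.4 T = 37064 + 6855.2 + 35876 = 79795
T ≈ 37.04 °C — below 100 °C, confirming all the steam condensed.

T_f ≈ 37.0 °C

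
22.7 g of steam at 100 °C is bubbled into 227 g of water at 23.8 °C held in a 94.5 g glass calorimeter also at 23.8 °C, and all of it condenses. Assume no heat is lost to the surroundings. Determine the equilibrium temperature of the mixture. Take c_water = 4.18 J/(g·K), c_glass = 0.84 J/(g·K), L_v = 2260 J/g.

T_f ≈ 75.9 °C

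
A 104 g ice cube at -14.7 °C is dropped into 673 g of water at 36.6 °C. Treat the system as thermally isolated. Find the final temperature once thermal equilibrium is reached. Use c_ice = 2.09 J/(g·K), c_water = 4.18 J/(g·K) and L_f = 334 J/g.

Taking heat into each body as positive, Σ m c ΔT = 0:
warm ice to 0 °C: 104·2.09·(0 − (-14.7)) = 3195.2
  melt ice: 104·334 = 34736
  meltwater 0→T: 104·4.18·T = 434.72 T
  water cools: 673·4.18·(T − 36.6) = 2813.1(T − 36.6)
3247.9 T = 102961 − 37931 = 65030
T ≈ 20.02 °C — above 0 °C, consistent with complete melting.

T_f ≈ 20.0 °C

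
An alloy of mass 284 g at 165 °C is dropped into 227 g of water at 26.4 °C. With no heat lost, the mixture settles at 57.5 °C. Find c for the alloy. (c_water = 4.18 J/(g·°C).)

c ≈ 0.967 J/(g·°C)

Let T be the final temperature. ΣQ_i = 0:
284×c×(57.5 − 165) + 227×4.18×(57.5 − 26.4) = 0
-30530 c = -29510
c = -29510/-30530 ≈ 0.9666 J/(g·°C)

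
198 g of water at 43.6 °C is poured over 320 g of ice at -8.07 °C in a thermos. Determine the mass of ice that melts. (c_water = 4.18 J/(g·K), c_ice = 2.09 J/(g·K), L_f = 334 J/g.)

Cooling the water to 0 °C releases 198·4.18·43.6 = 36085 J.
Of that, 320·2.09·8.07 = 5397.2 J goes to bring the ice to 0 °C, leaving 30688 J.
Fully melting the ice requires m_ice L_f = 320·334 = 106880 J.
Since 30688 < 106880 J, not all the ice melts; equilibrium is at 0 °C.
Mass melted = 30688/334 ≈ 91.88 g.

m_melted ≈ 91.9 g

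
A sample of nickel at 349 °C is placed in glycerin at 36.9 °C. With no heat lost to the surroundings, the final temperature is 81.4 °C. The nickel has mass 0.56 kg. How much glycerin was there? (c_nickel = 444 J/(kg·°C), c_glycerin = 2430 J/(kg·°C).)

Heat gained plus heat lost sum to zero:
0.56×444×(81.4 − 349) + m×2430×(81.4 − 36.9) = 0
108135 m = 66536
m = 66536/108135 ≈ 0.6153 kg

m ≈ 0.615 kg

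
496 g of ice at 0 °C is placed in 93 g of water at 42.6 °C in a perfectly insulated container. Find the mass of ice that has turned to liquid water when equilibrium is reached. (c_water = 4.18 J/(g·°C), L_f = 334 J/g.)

m_melted ≈ 49.6 g

Water can give up m c ΔT = 93×4.18×42.6 = 16560 J before reaching 0 °C.
Melting all 496 g of ice would need 496×334 = 165664 J.
That's not enough to melt it all — equilibrium is at 0 °C with ice remaining.
m_melted×334 = 16560  ⇒  m_melted ≈ 49.58 g.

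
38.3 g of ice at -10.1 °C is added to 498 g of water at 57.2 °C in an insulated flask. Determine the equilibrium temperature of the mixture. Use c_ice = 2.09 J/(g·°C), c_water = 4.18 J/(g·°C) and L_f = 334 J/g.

Let T be the final temperature. ΣQ_i = 0:
warm ice to 0 °C: 38.3×2.09×(0 − (-10.1)) = 808.47
  melt ice: 38.3×334 = 12792
  warm the meltwater: 160.09 T
  water: 2081.6(T − 57.2)
2241.7 T = 119070 − 13601 = 105469
T ≈ 47.05 °C (positive, so assuming full melt was valid).

T_f ≈ 47.0 °C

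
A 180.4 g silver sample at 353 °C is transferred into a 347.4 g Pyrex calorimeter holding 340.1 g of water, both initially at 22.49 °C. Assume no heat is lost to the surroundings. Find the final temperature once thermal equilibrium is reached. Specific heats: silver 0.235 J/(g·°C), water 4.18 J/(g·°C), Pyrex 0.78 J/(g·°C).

T_f ≈ 30.6 °C

T_f is the heat-capacity-weighted average of the initial temperatures:
T_f = (42.39×353 + 1421.6×22.49 + 270.97×22.49) / (42.39 + 1421.6 + 270.97)
    = 53031 / 1735 ≈ 30.57 °C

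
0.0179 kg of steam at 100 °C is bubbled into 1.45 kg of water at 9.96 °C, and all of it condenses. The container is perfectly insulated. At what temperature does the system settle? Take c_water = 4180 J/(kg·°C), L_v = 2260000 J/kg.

T_f ≈ 17.7 °C

Let T be the final temperature. ΣQ_i = 0:
latent heat released on condensation: 0.0179×2260000 = 40454; condensed water 100 °C→T: 74.82(T − 100); original water: 6061(T − 9.96)
6135.8 T = 40454 + 7482.2 + 60368 = 108304
T ≈ 17.65 °C, under the boiling point, so the assumption holds.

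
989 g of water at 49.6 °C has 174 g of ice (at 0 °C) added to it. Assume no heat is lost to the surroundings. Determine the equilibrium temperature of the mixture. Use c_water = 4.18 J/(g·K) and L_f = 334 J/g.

T_f ≈ 30.2 °C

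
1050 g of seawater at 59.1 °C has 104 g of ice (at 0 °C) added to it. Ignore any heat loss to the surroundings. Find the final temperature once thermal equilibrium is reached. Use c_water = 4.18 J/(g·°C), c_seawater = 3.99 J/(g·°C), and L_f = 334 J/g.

T_f ≈ 46.0 °C

Net heat exchanged in the isolated system is zero:
melt ice: 104×334 = 34736
  warm the meltwater: 434.72 T
  seawater: 4189.5(T − 59.1)
4624.2 T = 247599 − 34736 = 212863
T ≈ 46.03 °C (positive, so assuming full melt was valid).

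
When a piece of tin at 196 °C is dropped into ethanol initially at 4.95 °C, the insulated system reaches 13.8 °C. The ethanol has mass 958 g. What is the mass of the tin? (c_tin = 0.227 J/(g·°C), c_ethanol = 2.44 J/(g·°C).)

Heat lost by the tin = heat gained by the ethanol:
m×0.227×(196 − 13.8) = 958×2.44×(13.8 − 4.95)
41.36 m = 20687  ⇒  m ≈ 500.2 g

m ≈ 500 g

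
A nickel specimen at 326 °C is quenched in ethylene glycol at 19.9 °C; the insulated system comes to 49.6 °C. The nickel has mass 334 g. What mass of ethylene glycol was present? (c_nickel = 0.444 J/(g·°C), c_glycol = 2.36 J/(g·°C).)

|Q_nickel| = |Q_glycol|:
334·0.444·(326 − 49.6) = m·2.36·(49.6 − 19.9)
70.09 m = 40989  ⇒  m ≈ 584.8 g

m ≈ 585 g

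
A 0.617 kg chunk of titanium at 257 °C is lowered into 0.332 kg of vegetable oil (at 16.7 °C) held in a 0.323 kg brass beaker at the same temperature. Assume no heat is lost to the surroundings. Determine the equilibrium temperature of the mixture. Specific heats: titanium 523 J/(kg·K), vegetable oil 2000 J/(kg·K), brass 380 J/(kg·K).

Net heat exchanged in the isolated system is zero:
0.617*523*(T − 257) + 0.332*2000*(T − 16.7) + 0.323*380*(T − 16.7) = 0
322.69(T − 257) + 664(T − 16.7) + 122.74(T − 16.7) = 0
(322.69 + 664 + 122.74) T = 322.69*257 + 664*16.7 + 122.74*16.7
T ≈ 86.59 °C

T_f ≈ 86.6 °C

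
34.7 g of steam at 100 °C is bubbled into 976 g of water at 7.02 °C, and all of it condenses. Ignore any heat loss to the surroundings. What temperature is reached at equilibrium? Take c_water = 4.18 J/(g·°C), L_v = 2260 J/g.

T_f ≈ 28.8 °C

Taking heat into each body as positive, Σ m c ΔT = 0:
condense steam: −34.7·2260 = −78422; condensate cools 100→T: 34.7·4.18·(T − 100) = 145.05(T − 100); original water: 4079.7(T − 7.02)
4224.7 T = 78422 + 14505 + 28639 = 121566
T ≈ 28.77 °C — below 100 °C, confirming all the steam condensed.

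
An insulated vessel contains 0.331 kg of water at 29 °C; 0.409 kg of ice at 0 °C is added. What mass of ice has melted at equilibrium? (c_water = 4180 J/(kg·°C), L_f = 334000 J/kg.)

m_melted ≈ 0.12 kg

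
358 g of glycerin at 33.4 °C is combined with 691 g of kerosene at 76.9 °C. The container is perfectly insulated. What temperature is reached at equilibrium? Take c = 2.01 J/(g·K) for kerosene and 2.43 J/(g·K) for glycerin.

T_f is the heat-capacity-weighted average of the initial temperatures:
T_f = (1388.9*76.9 + 869.94*33.4) / (1388.9 + 869.94)
    = 135863 / 2258.8 ≈ 60.15 °C

T_f ≈ 60.1 °C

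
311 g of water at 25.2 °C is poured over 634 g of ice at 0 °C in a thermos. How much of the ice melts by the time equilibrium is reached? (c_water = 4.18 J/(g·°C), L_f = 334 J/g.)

Water can give up m c ΔT = 311×4.18×25.2 = 32759 J before reaching 0 °C.
Melting all 634 g of ice would need 634×334 = 211756 J.
32759 J < 211756 J, so only part of the ice melts and the system sits at 0 °C.
m_melt = 32759 / L_f = 98.08 g.

m_melted ≈ 98.1 g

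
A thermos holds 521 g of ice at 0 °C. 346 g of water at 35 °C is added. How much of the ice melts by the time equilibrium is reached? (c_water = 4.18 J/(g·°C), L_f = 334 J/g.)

Water can give up m c ΔT = 346×4.18×35 = 50620 J before reaching 0 °C.
Melting all 521 g of ice would need 521×334 = 174014 J.
Since 50620 < 174014 J, not all the ice melts; equilibrium is at 0 °C.
Mass melted = 50620/334 ≈ 151.6 g.

m_melted ≈ 152 g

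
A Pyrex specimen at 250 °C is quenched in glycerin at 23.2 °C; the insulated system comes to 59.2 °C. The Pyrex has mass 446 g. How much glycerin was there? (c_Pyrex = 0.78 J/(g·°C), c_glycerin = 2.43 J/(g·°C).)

Let T be the final temperature. ΣQ_i = 0:
446·0.78·(59.2 − 250) + m·2.43·(59.2 − 23.2) = 0
87.48 m = 66376
m = 66376/87.48 ≈ 758.8 g

m ≈ 759 g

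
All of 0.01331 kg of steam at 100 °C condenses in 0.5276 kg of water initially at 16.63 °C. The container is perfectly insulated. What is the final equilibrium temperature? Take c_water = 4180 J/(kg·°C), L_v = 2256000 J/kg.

T_f ≈ 32.0 °C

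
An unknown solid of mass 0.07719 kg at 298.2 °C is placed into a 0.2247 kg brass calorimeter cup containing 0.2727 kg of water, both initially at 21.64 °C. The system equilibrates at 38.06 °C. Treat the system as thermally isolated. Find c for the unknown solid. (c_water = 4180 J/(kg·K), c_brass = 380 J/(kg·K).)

c ≈ 1000 J/(kg·K)

Heat gained plus heat lost sum to zero:
0.07719×c×(38.06 − 298.2) + 0.2727×4180×(38.06 − 21.64) + 0.2247×380×(38.06 − 21.64) = 0
-20.08 c = -20119
c = -20119/-20.08 ≈ 1002 J/(kg·K)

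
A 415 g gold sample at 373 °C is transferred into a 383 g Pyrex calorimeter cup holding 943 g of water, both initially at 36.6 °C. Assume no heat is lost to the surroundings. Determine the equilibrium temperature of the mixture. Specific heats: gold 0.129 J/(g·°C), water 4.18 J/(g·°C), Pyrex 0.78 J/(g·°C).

T_f ≈ 40.8 °C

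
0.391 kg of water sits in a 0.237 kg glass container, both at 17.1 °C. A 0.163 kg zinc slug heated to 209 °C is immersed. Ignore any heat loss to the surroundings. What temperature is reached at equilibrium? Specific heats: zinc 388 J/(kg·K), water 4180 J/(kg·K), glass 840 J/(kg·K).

T_f ≈ 23.5 °C

Conservation of energy gives ΣQ = 0:
0.163×388×(T − 209) + 0.391×4180×(T − 17.1) + 0.237×840×(T − 17.1) = 0
1896.7 T = 44570
T ≈ 23.50 °C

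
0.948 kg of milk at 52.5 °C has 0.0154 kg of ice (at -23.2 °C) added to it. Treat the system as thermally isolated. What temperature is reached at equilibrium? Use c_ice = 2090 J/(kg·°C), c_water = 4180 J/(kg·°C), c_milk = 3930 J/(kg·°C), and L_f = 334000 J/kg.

T_f ≈ 50.1 °C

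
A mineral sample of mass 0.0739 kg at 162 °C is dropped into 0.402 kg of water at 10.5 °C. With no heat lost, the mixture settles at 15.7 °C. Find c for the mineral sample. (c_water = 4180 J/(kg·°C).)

Net heat exchanged in the isolated system is zero:
0.0739×c×(15.7 − 162) + 0.402×4180×(15.7 − 10.5) = 0
-10.81 c = -8737.9
c = -8737.9/-10.81 ≈ 808.2 J/(kg·°C)

c ≈ 808 J/(kg·°C)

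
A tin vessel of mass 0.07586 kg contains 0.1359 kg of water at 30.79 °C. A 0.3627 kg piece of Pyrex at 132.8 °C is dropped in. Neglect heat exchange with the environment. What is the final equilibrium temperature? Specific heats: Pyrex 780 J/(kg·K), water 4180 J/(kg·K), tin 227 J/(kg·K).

T_f ≈ 64.0 °C

T_f = Σ m_i c_i T_i / Σ m_i c_i:
T_f = (282.91·132.8 + 568.06·30.79 + 17.22·30.79) / (282.91 + 568.06 + 17.22)
    = 55591 / 868.19 ≈ 64.03 °C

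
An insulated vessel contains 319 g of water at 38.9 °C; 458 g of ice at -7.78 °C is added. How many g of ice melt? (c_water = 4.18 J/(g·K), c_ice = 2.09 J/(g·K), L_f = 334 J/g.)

Heat available from the water dropping to 0 °C: 319·4.18·38.9 = 51870 J.
Warming the ice to 0 °C takes 458·2.09·7.78 = 7447.2 J, leaving 44423 J for melting.
Fully melting the ice requires m_ice L_f = 458·334 = 152972 J.
44423 J < 152972 J, so only part of the ice melts and the system sits at 0 °C.
m_melt = 44423 / L_f = 133 g.

m_melted ≈ 133 g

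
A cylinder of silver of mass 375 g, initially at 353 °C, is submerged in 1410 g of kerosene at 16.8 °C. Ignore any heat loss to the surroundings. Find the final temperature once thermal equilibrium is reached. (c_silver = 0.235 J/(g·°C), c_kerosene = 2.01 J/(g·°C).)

T_f ≈ 26.9 °C

With ΣQ=0 the equilibrium temperature is the m·c-weighted mean:
T_f = (88.12*353 + 2834.1*16.8) / (88.12 + 2834.1)
    = 78721 / 2922.2 ≈ 26.94 °C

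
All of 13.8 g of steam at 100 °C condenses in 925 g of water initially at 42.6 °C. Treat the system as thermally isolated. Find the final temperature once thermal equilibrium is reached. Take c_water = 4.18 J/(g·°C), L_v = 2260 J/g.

T_f ≈ 51.4 °C

Setting the total heat transfer to zero:
steam→water at 100 °C releases m L_v = 13.8·2260 = 31188; condensed water 100 °C→T: 57.68(T − 100); original water: 3866.5(T − 42.6)
3924.2 T = 31188 + 5768.4 + 164713 = 201669
T ≈ 51.39 °C — below 100 °C, confirming all the steam condensed.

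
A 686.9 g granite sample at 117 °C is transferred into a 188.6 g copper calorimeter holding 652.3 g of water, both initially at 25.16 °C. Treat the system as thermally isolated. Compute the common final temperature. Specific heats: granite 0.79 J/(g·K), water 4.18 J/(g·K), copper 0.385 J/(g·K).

T_f ≈ 40.1 °C

Let T be the final temperature. ΣQ_i = 0:
686.9*0.79*(T − 117) + 652.3*4.18*(T − 25.16) + 188.6*0.385*(T − 25.16) = 0
3341.9 T = 133919
T = 133919/3341.9 ≈ 40.07 °C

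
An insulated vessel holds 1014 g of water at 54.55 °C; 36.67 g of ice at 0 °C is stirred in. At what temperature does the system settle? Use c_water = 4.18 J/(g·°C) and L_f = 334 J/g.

T_f ≈ 49.9 °C

Let T be the final temperature. ΣQ_i = 0:
fusion: m_ice L_f = 36.67·334 = 12248; meltwater 0→T: 36.67·4.18·T = 153.28 T; water cools: 1014·4.18·(T − 54.55) = 4238.5(T − 54.55)
4391.8 T = 231211 − 12248 = 218963
T ≈ 49.86 °C (positive, so assuming full melt was valid).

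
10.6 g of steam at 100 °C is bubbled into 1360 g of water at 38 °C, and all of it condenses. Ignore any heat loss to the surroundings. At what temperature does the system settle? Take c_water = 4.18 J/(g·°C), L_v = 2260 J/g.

T_f ≈ 42.7 °C

Setting the total heat transfer to zero:
latent heat released on condensation: 10.6×2260 = 23956
  condensate cools 100→T: 10.6×4.18×(T − 100) = 44.31(T − 100)
  water warms: 1360×4.18×(T − 38) = 5684.8(T − 38)
5729.1 T = 23956 + 4430.8 + 216022 = 244409
T ≈ 42.66 °C, under the boiling point, so the assumption holds.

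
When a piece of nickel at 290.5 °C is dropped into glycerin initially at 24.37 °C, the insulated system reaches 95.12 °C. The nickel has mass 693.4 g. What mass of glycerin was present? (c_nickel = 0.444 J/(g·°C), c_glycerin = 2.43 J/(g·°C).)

Heat gained plus heat lost sum to zero:
693.4·0.444·(95.12 − 290.5) + m·2.43·(95.12 − 24.37) = 0
171.92 m = 60152
m = 60152/171.92 ≈ 349.9 g

m ≈ 350 g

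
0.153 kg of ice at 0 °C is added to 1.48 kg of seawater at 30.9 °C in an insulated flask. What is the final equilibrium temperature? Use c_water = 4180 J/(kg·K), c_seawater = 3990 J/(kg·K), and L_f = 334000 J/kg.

Energy conservation, ΣQ = 0:
fusion: m_ice L_f = 0.153·334000 = 51102; warm the meltwater: 639.54 T; seawater cools: 1.48·3990·(T − 30.9) = 5905.2(T − 30.9)
6544.7 T = 182471 − 51102 = 131369
T ≈ 20.07 °C. Since T > 0 °C, the all-ice-melts assumption holds.

T_f ≈ 20.1 °C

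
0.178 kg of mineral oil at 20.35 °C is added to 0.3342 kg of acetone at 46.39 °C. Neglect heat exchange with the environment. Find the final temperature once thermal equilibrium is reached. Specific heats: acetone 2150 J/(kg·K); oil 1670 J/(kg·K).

Let T be the final temperature. ΣQ_i = 0:
0.3342×2150×(T − 46.39) + 0.178×1670×(T − 20.35) = 0
(718.53 + 297.26) T = 718.53×46.39 + 297.26×20.35
T = 39382/1015.8 ≈ 38.77 °C

T_f ≈ 38.8 °C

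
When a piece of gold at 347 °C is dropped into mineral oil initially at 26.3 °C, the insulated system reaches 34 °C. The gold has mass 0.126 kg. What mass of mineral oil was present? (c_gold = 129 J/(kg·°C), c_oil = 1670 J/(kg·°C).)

m ≈ 0.396 kg

Heat lost by the gold = heat gained by the oil:
0.126×129×(347 − 34) = m×1670×(34 − 26.3)
12859 m = 5087.5  ⇒  m ≈ 0.3956 kg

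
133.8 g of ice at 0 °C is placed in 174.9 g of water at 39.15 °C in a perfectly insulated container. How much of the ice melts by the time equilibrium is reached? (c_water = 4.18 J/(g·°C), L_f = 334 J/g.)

Water can give up m c ΔT = 174.9×4.18×39.15 = 28622 J before reaching 0 °C.
Fully melting the ice requires m_ice L_f = 133.8×334 = 44689 J.
Since 28622 < 44689 J, not all the ice melts; equilibrium is at 0 °C.
m_melted×334 = 28622  ⇒  m_melted ≈ 85.69 g.

m_melted ≈ 85.7 g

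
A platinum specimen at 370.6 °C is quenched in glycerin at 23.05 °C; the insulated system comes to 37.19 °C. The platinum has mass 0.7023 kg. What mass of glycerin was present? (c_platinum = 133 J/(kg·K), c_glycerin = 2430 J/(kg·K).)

m ≈ 0.906 kg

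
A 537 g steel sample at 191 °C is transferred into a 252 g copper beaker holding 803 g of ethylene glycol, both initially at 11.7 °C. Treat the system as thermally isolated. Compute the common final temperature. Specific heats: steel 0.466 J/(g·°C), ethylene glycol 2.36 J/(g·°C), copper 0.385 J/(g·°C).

T_f ≈ 31.7 °C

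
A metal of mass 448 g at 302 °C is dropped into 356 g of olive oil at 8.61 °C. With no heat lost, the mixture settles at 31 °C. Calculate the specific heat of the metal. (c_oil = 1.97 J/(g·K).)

c ≈ 0.129 J/(g·K)

Energy conservation, ΣQ = 0:
448×c×(31 − 302) + 356×1.97×(31 − 8.61) = 0
-121408 c = -15703
c = -15703/-121408 ≈ 0.1293 J/(g·K)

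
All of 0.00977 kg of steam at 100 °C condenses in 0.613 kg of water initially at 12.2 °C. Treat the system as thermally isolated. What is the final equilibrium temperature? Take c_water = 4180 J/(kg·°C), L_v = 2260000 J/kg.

Sum of m c ΔT and latent-heat terms is zero:
latent heat released on condensation: 0.00977×2260000 = 22080
  condensate cools 100→T: 0.00977×4180×(T − 100) = 40.84(T − 100)
  water warms: 0.613×4180×(T − 12.2) = 2562.3(T − 12.2)
2603.2 T = 22080 + 4083.9 + 31261 = 57425
T ≈ 22.06 °C — below 100 °C, confirming all the steam condensed.

T_f ≈ 22.1 °C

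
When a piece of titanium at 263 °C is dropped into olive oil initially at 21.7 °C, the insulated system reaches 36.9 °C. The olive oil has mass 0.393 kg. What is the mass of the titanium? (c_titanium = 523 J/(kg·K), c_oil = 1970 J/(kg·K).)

m ≈ 0.0995 kg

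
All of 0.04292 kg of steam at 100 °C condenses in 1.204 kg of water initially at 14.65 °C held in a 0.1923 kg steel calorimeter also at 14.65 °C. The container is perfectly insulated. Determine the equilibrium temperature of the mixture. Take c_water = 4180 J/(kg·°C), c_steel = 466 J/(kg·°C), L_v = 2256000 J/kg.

T_f ≈ 35.8 °C

Energy balance with sensible and latent terms:
condense steam: −0.04292×2256000 = −96828
  condensed water 100 °C→T: 179.41(T − 100)
  original water: 5032.7(T − 14.65)
  steel cup: 0.1923×466×(T − 14.65) = 89.61(T − 14.65)
5301.7 T = 96828 + 17941 + 75042 = 189810
T ≈ 35.80 °C — below 100 °C, confirming all the steam condensed.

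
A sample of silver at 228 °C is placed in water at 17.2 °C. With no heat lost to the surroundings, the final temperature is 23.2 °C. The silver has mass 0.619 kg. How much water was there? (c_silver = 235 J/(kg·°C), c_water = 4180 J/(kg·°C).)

m ≈ 1.19 kg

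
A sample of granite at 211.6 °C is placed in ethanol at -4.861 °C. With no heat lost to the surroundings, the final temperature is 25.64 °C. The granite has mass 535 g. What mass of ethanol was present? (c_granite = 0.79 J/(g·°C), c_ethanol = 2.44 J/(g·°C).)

m ≈ 1060 g

Heat gained plus heat lost sum to zero:
535×0.79×(25.64 − 211.6) + m×2.44×(25.64 − (-4.861)) = 0
74.42 m = 78596
m = 78596/74.42 ≈ 1056 g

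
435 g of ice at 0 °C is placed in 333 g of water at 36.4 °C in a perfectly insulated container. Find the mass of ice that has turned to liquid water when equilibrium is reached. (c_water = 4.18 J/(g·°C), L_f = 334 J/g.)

Heat available from the water dropping to 0 °C: 333·4.18·36.4 = 50667 J.
To melt every bit of ice: 435·334 = 145290 J.
Since 50667 < 145290 J, not all the ice melts; equilibrium is at 0 °C.
m_melt = 50667 / L_f = 151.7 g.

m_melted ≈ 152 g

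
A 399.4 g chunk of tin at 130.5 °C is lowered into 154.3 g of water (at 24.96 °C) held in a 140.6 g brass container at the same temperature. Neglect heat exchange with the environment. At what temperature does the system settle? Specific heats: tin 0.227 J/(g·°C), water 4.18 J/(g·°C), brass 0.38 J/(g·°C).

Setting the total heat transfer to zero:
399.4*0.227*(T − 130.5) + 154.3*4.18*(T − 24.96) + 140.6*0.38*(T − 24.96) = 0
(90.66 + 644.97 + 53.43) T = 90.66*130.5 + 644.97*24.96 + 53.43*24.96
T = 29264 / 789.07 = 37.1 °C

T_f ≈ 37.1 °C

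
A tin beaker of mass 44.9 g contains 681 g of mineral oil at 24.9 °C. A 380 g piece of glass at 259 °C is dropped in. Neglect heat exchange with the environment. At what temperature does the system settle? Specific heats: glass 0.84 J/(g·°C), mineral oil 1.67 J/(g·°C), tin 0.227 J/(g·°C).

Conservation of energy gives ΣQ = 0:
380·0.84·(T − 259) + 681·1.67·(T − 24.9) + 44.9·0.227·(T − 24.9) = 0
319.2(T − 259) + 1137.3(T − 24.9) + 10.19(T − 24.9) = 0
(319.2 + 1137.3 + 10.19) T = 319.2·259 + 1137.3·24.9 + 10.19·24.9
T = 111245/1466.7 ≈ 75.85 °C

T_f ≈ 75.8 °C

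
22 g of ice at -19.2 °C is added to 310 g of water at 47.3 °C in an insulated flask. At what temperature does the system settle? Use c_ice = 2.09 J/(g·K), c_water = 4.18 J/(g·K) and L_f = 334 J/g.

Heat gained plus heat lost sum to zero:
ice -19.2→0 °C: 22×2.09×19.2 = 882.82; fusion: m_ice L_f = 22×334 = 7348; meltwater 0→T: 22×4.18×T = 91.96 T; water cools: 310×4.18×(T − 47.3) = 1295.8(T − 47.3)
1387.8 T = 61291 − 8230.8 = 53061
T ≈ 38.23 °C. Since T > 0 °C, the all-ice-melts assumption holds.

T_f ≈ 38.2 °C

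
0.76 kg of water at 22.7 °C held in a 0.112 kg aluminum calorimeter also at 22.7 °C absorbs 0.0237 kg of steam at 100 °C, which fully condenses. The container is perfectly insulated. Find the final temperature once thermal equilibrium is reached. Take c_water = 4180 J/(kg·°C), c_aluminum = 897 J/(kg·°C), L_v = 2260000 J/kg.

Sum of m c ΔT and latent-heat terms is zero:
steam→water at 100 °C releases m L_v = 0.0237·2260000 = 53562; condensed water 100 °C→T: 99.07(T − 100); original water: 3176.8(T − 22.7); cup: 100.46(T − 22.7)
3376.3 T = 53562 + 9906.6 + 74394 = 137862
T ≈ 40.83 °C, under the boiling point, so the assumption holds.

T_f ≈ 40.8 °C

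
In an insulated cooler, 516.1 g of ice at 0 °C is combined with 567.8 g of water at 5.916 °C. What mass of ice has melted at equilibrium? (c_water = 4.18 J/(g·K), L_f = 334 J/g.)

m_melted ≈ 42 g

Water can give up m c ΔT = 567.8·4.18·5.916 = 14041 J before reaching 0 °C.
Fully melting the ice requires m_ice L_f = 516.1·334 = 172377 J.
14041 J < 172377 J, so only part of the ice melts and the system sits at 0 °C.
m_melt = 14041 / L_f = 42.04 g.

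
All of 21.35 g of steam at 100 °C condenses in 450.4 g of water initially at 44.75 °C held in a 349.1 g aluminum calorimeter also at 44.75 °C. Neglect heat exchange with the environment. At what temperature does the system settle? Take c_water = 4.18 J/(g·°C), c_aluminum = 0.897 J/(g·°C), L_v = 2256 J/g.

T_f ≈ 68.0 °C

Energy conservation, ΣQ = 0:
condense steam: −21.35·2256 = −48166; condensate cools 100→T: 21.35·4.18·(T − 100) = 89.24(T − 100); water warms: 450.4·4.18·(T − 44.75) = 1882.7(T − 44.75); cup: 313.14(T − 44.75)
2285.1 T = 48166 + 8924.3 + 98263 = 155353
T ≈ 67.99 °C — below 100 °C, confirming all the steam condensed.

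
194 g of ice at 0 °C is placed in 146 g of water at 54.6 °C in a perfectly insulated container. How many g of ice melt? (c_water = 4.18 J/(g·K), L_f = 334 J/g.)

Water can give up m c ΔT = 146·4.18·54.6 = 33321 J before reaching 0 °C.
Fully melting the ice requires m_ice L_f = 194·334 = 64796 J.
33321 J < 64796 J, so only part of the ice melts and the system sits at 0 °C.
m_melt = 33321 / L_f = 99.76 g.

m_melted ≈ 99.8 g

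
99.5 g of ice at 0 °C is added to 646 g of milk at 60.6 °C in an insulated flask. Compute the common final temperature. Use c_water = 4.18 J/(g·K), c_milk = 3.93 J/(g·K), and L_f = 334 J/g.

T_f ≈ 40.8 °C

Net heat exchanged in the isolated system is zero:
fusion: m_ice L_f = 99.5×334 = 33233; meltwater 0→T: 99.5×4.18×T = 415.91 T; milk: 2538.8(T − 60.6)
2954.7 T = 153850 − 33233 = 120617
T ≈ 40.82 °C. Since T > 0 °C, the all-ice-melts assumption holds.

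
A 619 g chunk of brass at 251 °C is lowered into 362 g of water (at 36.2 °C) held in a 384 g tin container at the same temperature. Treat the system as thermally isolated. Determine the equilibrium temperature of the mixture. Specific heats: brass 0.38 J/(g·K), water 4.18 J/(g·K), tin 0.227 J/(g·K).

Conservation of energy gives ΣQ = 0:
619*0.38*(T − 251) + 362*4.18*(T − 36.2) + 384*0.227*(T − 36.2) = 0
(235.22 + 1513.2 + 87.17) T = 235.22*251 + 1513.2*36.2 + 87.17*36.2
T ≈ 63.73 °C

T_f ≈ 63.7 °C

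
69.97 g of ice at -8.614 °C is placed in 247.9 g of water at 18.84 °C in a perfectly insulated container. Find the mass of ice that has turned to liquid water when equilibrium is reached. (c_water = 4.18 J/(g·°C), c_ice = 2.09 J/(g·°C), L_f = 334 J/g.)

m_melted ≈ 54.7 g

Water can give up m c ΔT = 247.9·4.18·18.84 = 19522 J before reaching 0 °C.
Of that, 69.97·2.09·8.614 = 1259.7 J goes to bring the ice to 0 °C, leaving 18263 J.
To melt every bit of ice: 69.97·334 = 23370 J.
18263 J < 23370 J, so only part of the ice melts and the system sits at 0 °C.
Mass melted = 18263/334 ≈ 54.68 g.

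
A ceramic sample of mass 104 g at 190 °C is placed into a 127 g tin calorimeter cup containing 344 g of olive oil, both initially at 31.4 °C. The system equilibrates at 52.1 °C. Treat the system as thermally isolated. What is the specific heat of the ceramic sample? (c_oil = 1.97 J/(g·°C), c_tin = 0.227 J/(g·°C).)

Taking heat into each body as positive, Σ m c ΔT = 0:
104·c·(52.1 − 190) + 344·1.97·(52.1 − 31.4) + 127·0.227·(52.1 − 31.4) = 0
-14342 c = -14625
c = -14625/-14342 ≈ 1.02 J/(g·°C)

c ≈ 1.02 J/(g·°C)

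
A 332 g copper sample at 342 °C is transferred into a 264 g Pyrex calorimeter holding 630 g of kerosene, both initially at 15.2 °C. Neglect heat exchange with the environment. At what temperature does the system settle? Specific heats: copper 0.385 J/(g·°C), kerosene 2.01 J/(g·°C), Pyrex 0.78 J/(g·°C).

T_f ≈ 41.3 °C

Net heat exchanged in the isolated system is zero:
332·0.385·(T − 342) + 630·2.01·(T − 15.2) + 264·0.78·(T − 15.2) = 0
127.82(T − 342) + 1266.3(T − 15.2) + 205.92(T − 15.2) = 0
(127.82 + 1266.3 + 205.92) T = 127.82·342 + 1266.3·15.2 + 205.92·15.2
T = 66092/1600 ≈ 41.31 °C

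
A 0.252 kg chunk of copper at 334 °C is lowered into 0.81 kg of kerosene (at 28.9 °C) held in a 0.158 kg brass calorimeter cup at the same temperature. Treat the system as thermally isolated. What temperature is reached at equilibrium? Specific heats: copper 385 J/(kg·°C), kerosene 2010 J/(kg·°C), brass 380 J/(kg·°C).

T_f ≈ 45.5 °C

Taking heat into each body as positive, Σ m c ΔT = 0:
0.252×385×(T − 334) + 0.81×2010×(T − 28.9) + 0.158×380×(T − 28.9) = 0
97.02(T − 334) + 1628.1(T − 28.9) + 60.04(T − 28.9) = 0
1785.2 T = 81192
T ≈ 45.48 °C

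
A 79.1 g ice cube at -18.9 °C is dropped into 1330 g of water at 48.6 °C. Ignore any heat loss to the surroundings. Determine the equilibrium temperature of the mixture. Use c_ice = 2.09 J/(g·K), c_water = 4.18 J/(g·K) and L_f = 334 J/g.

Setting the total heat transfer to zero:
warm ice to 0 °C: 79.1·2.09·(0 − (-18.9)) = 3124.5; melt ice: 79.1·334 = 26419; warm the meltwater: 330.64 T; water cools: 1330·4.18·(T − 48.6) = 5559.4(T − 48.6)
5890 T = 270187 − 29544 = 240643
T ≈ 40.86 °C (positive, so assuming full melt was valid).

T_f ≈ 40.9 °C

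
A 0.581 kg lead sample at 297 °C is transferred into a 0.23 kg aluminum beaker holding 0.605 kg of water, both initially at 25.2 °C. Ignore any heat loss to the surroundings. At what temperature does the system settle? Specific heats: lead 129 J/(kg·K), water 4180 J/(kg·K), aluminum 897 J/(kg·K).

T_f ≈ 32.4 °C

Let T be the final temperature. ΣQ_i = 0:
0.581×129×(T − 297) + 0.605×4180×(T − 25.2) + 0.23×897×(T − 25.2) = 0
(74.95 + 2528.9 + 206.31) T = 74.95×297 + 2528.9×25.2 + 206.31×25.2
T ≈ 32.45 °C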